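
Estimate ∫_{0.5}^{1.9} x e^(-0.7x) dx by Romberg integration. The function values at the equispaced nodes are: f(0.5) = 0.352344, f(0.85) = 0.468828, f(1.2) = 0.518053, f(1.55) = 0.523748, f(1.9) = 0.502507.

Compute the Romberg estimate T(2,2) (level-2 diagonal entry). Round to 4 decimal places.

T(0,0) (trapezoid, 1 panel, h=1.4000): 0.598396
T(1,0) (trapezoid, 2 panels, h=0.7000): 0.661835
T(2,0) (trapezoid, 4 panels, h=0.3500): 0.678319
T(1,1) = 0.661835 + (0.661835 − 0.598396)/3 = 0.682981
T(2,1) = 0.678319 + (0.678319 − 0.661835)/3 = 0.683814
T(2,2) = 0.683814 + (0.683814 − 0.682981)/15 = 0.683870

0.6839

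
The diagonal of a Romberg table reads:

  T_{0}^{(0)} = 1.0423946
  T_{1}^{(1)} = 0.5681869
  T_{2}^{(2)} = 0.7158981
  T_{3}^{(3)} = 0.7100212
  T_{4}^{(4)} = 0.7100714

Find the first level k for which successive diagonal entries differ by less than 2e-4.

k = 4

|T_{1}^{(1)} − T_{0}^{(0)}| = 0.4742077 ≥ 2e-4
|T_{2}^{(2)} − T_{1}^{(1)}| = 0.1477112 ≥ 2e-4
|T_{3}^{(3)} − T_{2}^{(2)}| = 0.0058769 ≥ 2e-4
|T_{4}^{(4)} − T_{3}^{(3)}| = 0.0000502 < 2e-4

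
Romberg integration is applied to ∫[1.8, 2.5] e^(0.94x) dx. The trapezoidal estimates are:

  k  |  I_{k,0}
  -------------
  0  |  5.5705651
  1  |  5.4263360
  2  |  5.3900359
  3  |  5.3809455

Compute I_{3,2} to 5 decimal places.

Richardson extrapolation on the trapezoidal column (denominator 4−1=3):
I_{2,1} = 5.3900359 + (5.3900359 − 5.4263360)/3 = 5.3779359
I_{3,1} = 5.3809455 + (5.3809455 − 5.3900359)/3 = 5.3779154
I_{3,2} = (16·5.3779154 − 5.3779359) / 15 = 5.3779140

5.37791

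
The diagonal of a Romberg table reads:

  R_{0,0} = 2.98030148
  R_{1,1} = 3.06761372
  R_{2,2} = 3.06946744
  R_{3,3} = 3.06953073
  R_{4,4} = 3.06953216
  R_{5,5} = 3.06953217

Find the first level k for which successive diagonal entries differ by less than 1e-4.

|R_{1,1} − R_{0,0}| = 0.08731224 ≥ 1e-4
|R_{2,2} − R_{1,1}| = 0.00185372 ≥ 1e-4
|R_{3,3} − R_{2,2}| = 0.00006329 < 1e-4

k = 3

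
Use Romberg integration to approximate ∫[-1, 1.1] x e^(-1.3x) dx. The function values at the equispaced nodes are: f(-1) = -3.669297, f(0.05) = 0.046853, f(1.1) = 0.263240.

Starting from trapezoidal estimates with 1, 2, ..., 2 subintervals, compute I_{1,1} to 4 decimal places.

I_{0,0} (trapezoid, 1 panel, h=2.1000): -3.576360
I_{1,0} (trapezoid, 2 panels, h=1.0500): -1.738984
I_{1,1} = -1.738984 + (-1.738984 − (-3.576360))/3 = -1.126525

-1.1265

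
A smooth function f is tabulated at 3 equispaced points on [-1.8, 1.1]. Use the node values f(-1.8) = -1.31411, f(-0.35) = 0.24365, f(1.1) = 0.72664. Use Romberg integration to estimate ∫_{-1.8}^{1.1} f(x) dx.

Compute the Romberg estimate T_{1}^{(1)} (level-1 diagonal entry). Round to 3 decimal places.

0.187

T_{0}^{(0)} (trapezoid, 1 panel, h=2.9000): -0.85183
T_{1}^{(0)} (trapezoid, 2 panels, h=1.4500): -0.07262
T_{1}^{(1)} = -0.07262 + (-0.07262 − (-0.85183))/3 = 0.18712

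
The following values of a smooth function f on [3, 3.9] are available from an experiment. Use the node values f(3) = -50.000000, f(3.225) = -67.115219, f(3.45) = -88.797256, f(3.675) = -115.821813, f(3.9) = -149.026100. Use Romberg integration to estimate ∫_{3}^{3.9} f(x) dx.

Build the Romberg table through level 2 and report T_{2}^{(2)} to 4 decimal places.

-83.1273

T_{0}^{(0)} (trapezoid, 1 panel, h=0.9000): -89.561745
T_{1}^{(0)} (trapezoid, 2 panels, h=0.4500): -84.739638
T_{2}^{(0)} (trapezoid, 4 panels, h=0.2250): -83.530651
T_{1}^{(1)} = -84.739638 + (-84.739638 − (-89.561745))/3 = -83.132269
T_{2}^{(1)} = -83.530651 + (-83.530651 − (-84.739638))/3 = -83.127655
T_{2}^{(2)} = -83.127655 + (-83.127655 − (-83.132269))/15 = -83.127347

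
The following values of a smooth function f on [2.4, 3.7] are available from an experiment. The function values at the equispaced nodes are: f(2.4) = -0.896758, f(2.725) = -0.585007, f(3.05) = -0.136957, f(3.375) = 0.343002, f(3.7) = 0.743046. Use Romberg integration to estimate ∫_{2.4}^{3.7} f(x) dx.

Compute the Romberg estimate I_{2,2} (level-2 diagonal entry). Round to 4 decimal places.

-0.1511

I_{0,0} (trapezoid, 1 panel, h=1.3000): -0.099913
I_{1,0} (trapezoid, 2 panels, h=0.6500): -0.138978
I_{2,0} (trapezoid, 4 panels, h=0.3250): -0.148141
I_{1,1} = -0.138978 + (-0.138978 − (-0.099913))/3 = -0.152000
I_{2,1} = -0.148141 + (-0.148141 − (-0.138978))/3 = -0.151195
I_{2,2} = -0.151195 + (-0.151195 − (-0.152000))/15 = -0.151141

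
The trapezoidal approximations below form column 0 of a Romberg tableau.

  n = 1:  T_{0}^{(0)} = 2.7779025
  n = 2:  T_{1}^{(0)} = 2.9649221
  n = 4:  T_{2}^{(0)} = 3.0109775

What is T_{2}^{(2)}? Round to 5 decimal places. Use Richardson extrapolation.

T_{1}^{(1)} = (4·2.9649221 − 2.7779025) / 3 = 3.0272620
T_{2}^{(1)} = 3.0109775 + (3.0109775 − 2.9649221)/3 = 3.0263293
T_{2}^{(2)} = 3.0263293 + (3.0263293 − 3.0272620)/15 = 3.0262671

3.02627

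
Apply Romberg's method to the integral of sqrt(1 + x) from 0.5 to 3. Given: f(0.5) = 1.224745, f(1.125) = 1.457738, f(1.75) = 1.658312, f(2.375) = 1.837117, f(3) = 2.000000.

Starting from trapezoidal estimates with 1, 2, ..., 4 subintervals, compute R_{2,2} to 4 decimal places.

R_{0,0} (trapezoid, 1 panel, h=2.5000): 4.030931
R_{1,0} (trapezoid, 2 panels, h=1.2500): 4.088356
R_{2,0} (trapezoid, 4 panels, h=0.6250): 4.103462
R_{1,1} = 4.088356 + (4.088356 − 4.030931)/3 = 4.107498
R_{2,1} = 4.103462 + (4.103462 − 4.088356)/3 = 4.108497
R_{2,2} = 4.108497 + (4.108497 − 4.107498)/15 = 4.108564

4.1086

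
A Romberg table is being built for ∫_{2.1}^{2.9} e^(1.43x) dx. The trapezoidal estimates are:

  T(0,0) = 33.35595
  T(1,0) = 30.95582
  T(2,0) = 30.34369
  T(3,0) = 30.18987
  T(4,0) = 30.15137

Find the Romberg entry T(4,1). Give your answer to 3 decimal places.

T(4,1) = 30.15137 + (30.15137 − 30.18987)/3 = 30.13854

30.139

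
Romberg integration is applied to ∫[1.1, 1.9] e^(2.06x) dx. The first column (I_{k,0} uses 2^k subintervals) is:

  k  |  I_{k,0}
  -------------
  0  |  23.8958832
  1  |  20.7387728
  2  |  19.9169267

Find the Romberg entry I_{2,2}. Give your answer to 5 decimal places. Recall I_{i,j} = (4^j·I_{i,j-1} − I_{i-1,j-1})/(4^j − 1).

Richardson extrapolation on the trapezoidal column (denominator 4−1=3):
I_{1,1} = 20.7387728 + (20.7387728 − 23.8958832)/3 = 19.6864027
I_{2,1} = 19.9169267 + (19.9169267 − 20.7387728)/3 = 19.6429780
I_{2,2} = (16·19.6429780 − 19.6864027) / 15 = 19.6400830

19.64008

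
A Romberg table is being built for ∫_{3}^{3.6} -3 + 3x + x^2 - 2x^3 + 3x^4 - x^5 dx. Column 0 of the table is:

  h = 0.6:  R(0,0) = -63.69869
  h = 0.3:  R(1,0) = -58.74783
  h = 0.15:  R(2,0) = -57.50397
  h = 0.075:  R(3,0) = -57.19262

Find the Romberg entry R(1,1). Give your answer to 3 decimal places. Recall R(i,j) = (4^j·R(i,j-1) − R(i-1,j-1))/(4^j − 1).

-57.098

R(1,1) = -58.74783 + (-58.74783 − (-63.69869))/3 = -57.09754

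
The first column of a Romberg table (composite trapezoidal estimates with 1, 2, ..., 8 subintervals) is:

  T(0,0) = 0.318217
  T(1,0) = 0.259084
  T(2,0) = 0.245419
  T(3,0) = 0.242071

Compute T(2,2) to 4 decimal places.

0.2410

T(1,1) = (4·0.259084 − 0.318217) / 3 = 0.239373
T(2,1) = 0.245419 + (0.245419 − 0.259084)/3 = 0.240864
T(2,2) = 0.240864 + (0.240864 − 0.239373)/15 = 0.240963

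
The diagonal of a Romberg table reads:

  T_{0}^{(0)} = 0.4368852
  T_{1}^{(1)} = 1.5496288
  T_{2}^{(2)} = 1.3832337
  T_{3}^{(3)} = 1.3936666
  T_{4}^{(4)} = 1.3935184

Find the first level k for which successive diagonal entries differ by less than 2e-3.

k = 4

|T_{1}^{(1)} − T_{0}^{(0)}| = 1.1127436 ≥ 2e-3
|T_{2}^{(2)} − T_{1}^{(1)}| = 0.1663951 ≥ 2e-3
|T_{3}^{(3)} − T_{2}^{(2)}| = 0.0104329 ≥ 2e-3
|T_{4}^{(4)} − T_{3}^{(3)}| = 0.0001482 < 2e-3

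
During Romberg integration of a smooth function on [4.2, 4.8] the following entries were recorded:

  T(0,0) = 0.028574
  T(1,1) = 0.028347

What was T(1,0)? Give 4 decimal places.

0.0284

From T(1,1) = (4·T(1,0) − T(0,0))/3, solve for T(1,0):
4·T(1,0) = 3·0.028347 + 0.028574 = 0.113615
T(1,0) = 0.028404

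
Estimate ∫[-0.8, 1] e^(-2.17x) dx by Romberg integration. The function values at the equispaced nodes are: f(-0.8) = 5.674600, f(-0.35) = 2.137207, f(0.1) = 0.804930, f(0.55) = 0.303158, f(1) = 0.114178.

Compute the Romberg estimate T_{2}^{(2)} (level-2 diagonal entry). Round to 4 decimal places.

T_{0}^{(0)} (trapezoid, 1 panel, h=1.8000): 5.209900
T_{1}^{(0)} (trapezoid, 2 panels, h=0.9000): 3.329387
T_{2}^{(0)} (trapezoid, 4 panels, h=0.4500): 2.762858
T_{1}^{(1)} = 3.329387 + (3.329387 − 5.209900)/3 = 2.702549
T_{2}^{(1)} = 2.762858 + (2.762858 − 3.329387)/3 = 2.574015
T_{2}^{(2)} = 2.574015 + (2.574015 − 2.702549)/15 = 2.565446

2.5654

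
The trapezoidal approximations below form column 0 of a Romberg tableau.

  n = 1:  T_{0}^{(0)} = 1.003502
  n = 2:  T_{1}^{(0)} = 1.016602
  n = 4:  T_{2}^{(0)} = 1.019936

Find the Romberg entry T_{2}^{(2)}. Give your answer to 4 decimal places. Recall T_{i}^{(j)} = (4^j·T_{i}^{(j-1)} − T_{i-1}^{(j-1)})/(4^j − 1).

1.0211

Richardson extrapolation on the trapezoidal column (denominator 4−1=3):
T_{1}^{(1)} = 1.016602 + (1.016602 − 1.003502)/3 = 1.020969
T_{2}^{(1)} = (4·1.019936 − 1.016602) / 3 = 1.021047
T_{2}^{(2)} = (16·1.021047 − 1.020969) / 15 = 1.021052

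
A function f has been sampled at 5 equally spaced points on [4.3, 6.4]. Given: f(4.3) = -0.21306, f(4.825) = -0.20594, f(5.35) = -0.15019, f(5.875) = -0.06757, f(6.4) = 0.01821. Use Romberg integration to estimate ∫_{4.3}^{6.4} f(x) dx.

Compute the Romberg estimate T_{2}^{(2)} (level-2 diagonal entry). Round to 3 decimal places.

T_{0}^{(0)} (trapezoid, 1 panel, h=2.1000): -0.20459
T_{1}^{(0)} (trapezoid, 2 panels, h=1.0500): -0.26000
T_{2}^{(0)} (trapezoid, 4 panels, h=0.5250): -0.27359
T_{1}^{(1)} = -0.26000 + (-0.26000 − (-0.20459))/3 = -0.27847
T_{2}^{(1)} = -0.27359 + (-0.27359 − (-0.26000))/3 = -0.27812
T_{2}^{(2)} = -0.27812 + (-0.27812 − (-0.27847))/15 = -0.27810

-0.278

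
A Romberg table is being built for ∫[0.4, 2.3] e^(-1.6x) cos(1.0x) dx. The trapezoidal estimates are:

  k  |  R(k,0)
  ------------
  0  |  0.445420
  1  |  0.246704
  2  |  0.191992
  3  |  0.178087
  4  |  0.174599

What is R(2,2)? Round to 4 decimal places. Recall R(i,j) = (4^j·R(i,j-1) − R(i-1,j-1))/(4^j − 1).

Richardson extrapolation on the trapezoidal column (denominator 4−1=3):
R(1,1) = 0.246704 + (0.246704 − 0.445420)/3 = 0.180465
R(2,1) = 0.191992 + (0.191992 − 0.246704)/3 = 0.173755
R(2,2) = (16·0.173755 − 0.180465) / 15 = 0.173308
(Column j=1 coincides with Simpson's rule on the same nodes.)

0.1733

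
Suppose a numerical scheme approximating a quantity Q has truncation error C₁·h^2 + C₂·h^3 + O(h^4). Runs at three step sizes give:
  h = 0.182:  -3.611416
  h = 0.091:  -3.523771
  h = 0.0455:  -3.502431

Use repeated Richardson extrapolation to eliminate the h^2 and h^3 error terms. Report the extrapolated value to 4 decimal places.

First eliminate the h^2 term (factor 2^2 = 4):
  B₁ = (4·(-3.523771) − (-3.611416))/3 = -3.494556
  B₂ = (4·(-3.502431) − (-3.523771))/3 = -3.495318
Then eliminate the h^3 term (factor 2^3 = 8):
  (8·(-3.495318) − (-3.494556))/7 = -3.495427

-3.4954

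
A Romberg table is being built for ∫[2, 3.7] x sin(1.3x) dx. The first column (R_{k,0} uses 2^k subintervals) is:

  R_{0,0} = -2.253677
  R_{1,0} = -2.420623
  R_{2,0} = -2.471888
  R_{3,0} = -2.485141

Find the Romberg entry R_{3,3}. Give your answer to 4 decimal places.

R_{1,1} = -2.420623 + (-2.420623 − (-2.253677))/3 = -2.476272
R_{2,1} = (4·(-2.471888) − (-2.420623)) / 3 = -2.488976
R_{3,1} = -2.485141 + (-2.485141 − (-2.471888))/3 = -2.489559
R_{2,2} = (16·(-2.488976) − (-2.476272)) / 15 = -2.489823
R_{3,2} = (16·(-2.489559) − (-2.488976)) / 15 = -2.489598
R_{3,3} = (64·(-2.489598) − (-2.489823)) / 63 = -2.489594

-2.4896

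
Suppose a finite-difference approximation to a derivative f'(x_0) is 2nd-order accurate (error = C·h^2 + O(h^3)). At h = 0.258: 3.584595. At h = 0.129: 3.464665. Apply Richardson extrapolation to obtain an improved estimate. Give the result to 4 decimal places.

The leading error scales as h^2; refining by a factor of 2 reduces it by 2^2 = 4.
Extrapolated value = (4·A(h/2) − A(h)) / (4 − 1)
= (4·3.464665 − 3.584595) / 3
= 10.274065 / 3 = 3.424688

3.4247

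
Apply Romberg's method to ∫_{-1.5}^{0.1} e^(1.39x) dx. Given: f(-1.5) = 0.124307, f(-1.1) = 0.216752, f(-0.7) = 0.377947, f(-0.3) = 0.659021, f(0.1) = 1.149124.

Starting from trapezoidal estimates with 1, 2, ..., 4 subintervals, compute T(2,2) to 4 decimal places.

T(0,0) (trapezoid, 1 panel, h=1.6000): 1.018745
T(1,0) (trapezoid, 2 panels, h=0.8000): 0.811730
T(2,0) (trapezoid, 4 panels, h=0.4000): 0.756174
T(1,1) = 0.811730 + (0.811730 − 1.018745)/3 = 0.742725
T(2,1) = 0.756174 + (0.756174 − 0.811730)/3 = 0.737655
T(2,2) = 0.737655 + (0.737655 − 0.742725)/15 = 0.737317

0.7373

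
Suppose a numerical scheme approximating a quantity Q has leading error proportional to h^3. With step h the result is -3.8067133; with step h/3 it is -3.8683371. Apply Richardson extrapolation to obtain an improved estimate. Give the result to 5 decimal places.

-3.87071

The leading error scales as h^3; refining by a factor of 3 reduces it by 3^3 = 27.
Extrapolated value = (27·A(h/3) − A(h)) / (27 − 1)
= (27·(-3.8683371) − (-3.8067133)) / 26
= -100.6383884 / 26 = -3.8707072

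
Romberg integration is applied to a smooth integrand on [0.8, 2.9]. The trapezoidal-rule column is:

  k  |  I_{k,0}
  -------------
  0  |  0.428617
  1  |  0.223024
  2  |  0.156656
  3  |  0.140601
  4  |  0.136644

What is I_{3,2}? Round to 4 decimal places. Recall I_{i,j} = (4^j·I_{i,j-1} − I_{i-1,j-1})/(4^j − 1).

0.1353

I_{2,1} = 0.156656 + (0.156656 − 0.223024)/3 = 0.134533
I_{3,1} = 0.140601 + (0.140601 − 0.156656)/3 = 0.135249
I_{3,2} = (16·0.135249 − 0.134533) / 15 = 0.135297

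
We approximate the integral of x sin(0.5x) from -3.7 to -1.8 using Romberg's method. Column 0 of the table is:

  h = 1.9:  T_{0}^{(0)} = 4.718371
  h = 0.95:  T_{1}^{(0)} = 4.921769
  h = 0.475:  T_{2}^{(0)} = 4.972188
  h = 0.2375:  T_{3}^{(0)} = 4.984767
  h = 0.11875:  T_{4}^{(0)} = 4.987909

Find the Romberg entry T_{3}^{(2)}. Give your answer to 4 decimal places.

T_{2}^{(1)} = (4·4.972188 − 4.921769) / 3 = 4.988994
T_{3}^{(1)} = (4·4.984767 − 4.972188) / 3 = 4.988960
T_{3}^{(2)} = 4.988960 + (4.988960 − 4.988994)/15 = 4.988958

4.9890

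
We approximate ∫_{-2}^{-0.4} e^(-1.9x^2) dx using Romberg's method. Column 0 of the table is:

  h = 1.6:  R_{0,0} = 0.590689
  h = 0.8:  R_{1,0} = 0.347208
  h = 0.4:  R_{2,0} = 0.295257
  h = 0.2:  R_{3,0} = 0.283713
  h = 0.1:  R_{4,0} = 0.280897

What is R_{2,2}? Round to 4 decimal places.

0.2787

Richardson extrapolation on the trapezoidal column (denominator 4−1=3):
R_{1,1} = (4·0.347208 − 0.590689) / 3 = 0.266048
R_{2,1} = (4·0.295257 − 0.347208) / 3 = 0.277940
R_{2,2} = (16·0.277940 − 0.266048) / 15 = 0.278733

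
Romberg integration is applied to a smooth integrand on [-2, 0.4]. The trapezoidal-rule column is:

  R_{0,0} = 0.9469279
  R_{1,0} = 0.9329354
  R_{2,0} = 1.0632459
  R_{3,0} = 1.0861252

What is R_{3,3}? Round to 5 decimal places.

R_{1,1} = 0.9329354 + (0.9329354 − 0.9469279)/3 = 0.9282712
R_{2,1} = (4·1.0632459 − 0.9329354) / 3 = 1.1066827
R_{3,1} = 1.0861252 + (1.0861252 − 1.0632459)/3 = 1.0937516
R_{2,2} = 1.1066827 + (1.1066827 − 0.9282712)/15 = 1.1185768
R_{3,2} = 1.0937516 + (1.0937516 − 1.1066827)/15 = 1.0928895
R_{3,3} = (64·1.0928895 − 1.1185768) / 63 = 1.0924818

1.09248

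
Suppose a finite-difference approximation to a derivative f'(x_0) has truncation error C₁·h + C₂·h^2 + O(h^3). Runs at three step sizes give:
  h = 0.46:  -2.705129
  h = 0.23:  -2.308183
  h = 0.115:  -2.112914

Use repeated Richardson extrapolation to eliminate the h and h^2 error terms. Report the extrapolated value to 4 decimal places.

First eliminate the h term (factor 2^1 = 2):
  B₁ = (2·(-2.308183) − (-2.705129))/1 = -1.911237
  B₂ = (2·(-2.112914) − (-2.308183))/1 = -1.917645
Then eliminate the h^2 term (factor 2^2 = 4):
  (4·(-1.917645) − (-1.911237))/3 = -1.919781

-1.9198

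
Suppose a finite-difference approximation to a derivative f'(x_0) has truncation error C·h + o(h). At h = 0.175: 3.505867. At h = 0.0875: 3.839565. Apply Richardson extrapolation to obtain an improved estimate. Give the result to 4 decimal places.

The leading error scales as h; refining by a factor of 2 reduces it by 2^1 = 2.
Extrapolated value = (2·A(h/2) − A(h)) / (2 − 1)
= (2·3.839565 − 3.505867) / 1
= 4.173263 / 1 = 4.173263

4.1733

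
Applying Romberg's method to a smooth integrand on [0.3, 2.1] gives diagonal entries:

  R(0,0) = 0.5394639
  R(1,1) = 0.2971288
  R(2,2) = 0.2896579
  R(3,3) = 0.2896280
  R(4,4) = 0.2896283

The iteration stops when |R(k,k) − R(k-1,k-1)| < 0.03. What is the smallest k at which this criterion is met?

|R(1,1) − R(0,0)| = 0.2423351 ≥ 0.03
|R(2,2) − R(1,1)| = 0.0074709 < 0.03

k = 2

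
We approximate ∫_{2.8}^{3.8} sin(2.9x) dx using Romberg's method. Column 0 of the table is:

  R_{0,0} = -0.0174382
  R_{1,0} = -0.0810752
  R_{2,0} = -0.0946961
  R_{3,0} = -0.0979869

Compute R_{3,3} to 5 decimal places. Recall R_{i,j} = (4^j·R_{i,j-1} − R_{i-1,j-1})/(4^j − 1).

-0.09907

Richardson extrapolation on the trapezoidal column (denominator 4−1=3):
R_{1,1} = -0.0810752 + (-0.0810752 − (-0.0174382))/3 = -0.1022875
R_{2,1} = -0.0946961 + (-0.0946961 − (-0.0810752))/3 = -0.0992364
R_{3,1} = -0.0979869 + (-0.0979869 − (-0.0946961))/3 = -0.0990838
R_{2,2} = -0.0992364 + (-0.0992364 − (-0.1022875))/15 = -0.0990330
R_{3,2} = (16·(-0.0990838) − (-0.0992364)) / 15 = -0.0990736
R_{3,3} = -0.0990736 + (-0.0990736 − (-0.0990330))/63 = -0.0990742
(Column j=1 coincides with Simpson's rule on the same nodes.)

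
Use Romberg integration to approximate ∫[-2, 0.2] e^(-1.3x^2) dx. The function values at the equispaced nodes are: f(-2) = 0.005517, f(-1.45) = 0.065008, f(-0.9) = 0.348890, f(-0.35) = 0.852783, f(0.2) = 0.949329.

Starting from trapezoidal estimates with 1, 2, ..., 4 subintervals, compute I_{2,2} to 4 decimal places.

I_{0,0} (trapezoid, 1 panel, h=2.2000): 1.050331
I_{1,0} (trapezoid, 2 panels, h=1.1000): 0.908944
I_{2,0} (trapezoid, 4 panels, h=0.5500): 0.959257
I_{1,1} = 0.908944 + (0.908944 − 1.050331)/3 = 0.861815
I_{2,1} = 0.959257 + (0.959257 − 0.908944)/3 = 0.976028
I_{2,2} = 0.976028 + (0.976028 − 0.861815)/15 = 0.983642

0.9836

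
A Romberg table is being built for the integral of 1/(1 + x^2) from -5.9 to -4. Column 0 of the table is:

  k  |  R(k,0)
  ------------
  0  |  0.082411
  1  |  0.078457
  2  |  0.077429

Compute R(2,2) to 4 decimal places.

R(1,1) = 0.078457 + (0.078457 − 0.082411)/3 = 0.077139
R(2,1) = (4·0.077429 − 0.078457) / 3 = 0.077086
R(2,2) = 0.077086 + (0.077086 − 0.077139)/15 = 0.077082

0.0771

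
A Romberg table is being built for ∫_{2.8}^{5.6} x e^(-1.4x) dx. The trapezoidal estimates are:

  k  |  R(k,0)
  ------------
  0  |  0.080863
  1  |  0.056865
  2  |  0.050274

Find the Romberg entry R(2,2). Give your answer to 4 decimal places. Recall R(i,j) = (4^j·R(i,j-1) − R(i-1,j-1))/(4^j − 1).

0.0480

Richardson extrapolation on the trapezoidal column (denominator 4−1=3):
R(1,1) = (4·0.056865 − 0.080863) / 3 = 0.048866
R(2,1) = 0.050274 + (0.050274 − 0.056865)/3 = 0.048077
R(2,2) = (16·0.048077 − 0.048866) / 15 = 0.048024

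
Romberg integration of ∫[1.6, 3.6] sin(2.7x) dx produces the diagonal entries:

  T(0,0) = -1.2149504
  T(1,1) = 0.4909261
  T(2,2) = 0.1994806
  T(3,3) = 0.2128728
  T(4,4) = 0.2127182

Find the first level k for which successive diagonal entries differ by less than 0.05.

|T(1,1) − T(0,0)| = 1.7058765 ≥ 0.05
|T(2,2) − T(1,1)| = 0.2914455 ≥ 0.05
|T(3,3) − T(2,2)| = 0.0133922 < 0.05

k = 3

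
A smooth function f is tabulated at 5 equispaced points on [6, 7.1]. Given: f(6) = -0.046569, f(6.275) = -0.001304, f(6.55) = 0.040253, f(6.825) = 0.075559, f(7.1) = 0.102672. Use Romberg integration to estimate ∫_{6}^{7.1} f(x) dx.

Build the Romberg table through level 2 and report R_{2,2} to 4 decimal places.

R_{0,0} (trapezoid, 1 panel, h=1.1000): 0.030857
R_{1,0} (trapezoid, 2 panels, h=0.5500): 0.037567
R_{2,0} (trapezoid, 4 panels, h=0.2750): 0.039204
R_{1,1} = 0.037567 + (0.037567 − 0.030857)/3 = 0.039804
R_{2,1} = 0.039204 + (0.039204 − 0.037567)/3 = 0.039750
R_{2,2} = 0.039750 + (0.039750 − 0.039804)/15 = 0.039746

0.0397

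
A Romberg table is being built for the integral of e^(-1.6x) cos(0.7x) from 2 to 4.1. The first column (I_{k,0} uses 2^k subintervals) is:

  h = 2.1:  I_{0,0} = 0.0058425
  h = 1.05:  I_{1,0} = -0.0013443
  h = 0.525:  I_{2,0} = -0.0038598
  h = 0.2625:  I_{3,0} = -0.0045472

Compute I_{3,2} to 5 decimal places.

-0.00478

Richardson extrapolation on the trapezoidal column (denominator 4−1=3):
I_{2,1} = -0.0038598 + (-0.0038598 − (-0.0013443))/3 = -0.0046983
I_{3,1} = (4·(-0.0045472) − (-0.0038598)) / 3 = -0.0047763
I_{3,2} = -0.0047763 + (-0.0047763 − (-0.0046983))/15 = -0.0047815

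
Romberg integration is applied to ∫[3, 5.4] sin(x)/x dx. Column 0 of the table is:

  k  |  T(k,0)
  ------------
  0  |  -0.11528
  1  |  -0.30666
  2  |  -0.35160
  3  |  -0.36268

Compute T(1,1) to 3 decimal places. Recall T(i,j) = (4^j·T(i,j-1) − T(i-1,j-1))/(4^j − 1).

T(1,1) = -0.30666 + (-0.30666 − (-0.11528))/3 = -0.37045

-0.370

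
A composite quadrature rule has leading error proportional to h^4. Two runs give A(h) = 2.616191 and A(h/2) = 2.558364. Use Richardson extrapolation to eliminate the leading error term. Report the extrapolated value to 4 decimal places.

The leading error scales as h^4; refining by a factor of 2 reduces it by 2^4 = 16.
Extrapolated value = (16·A(h/2) − A(h)) / (16 − 1)
= (16·2.558364 − 2.616191) / 15
= 38.317633 / 15 = 2.554509

2.5545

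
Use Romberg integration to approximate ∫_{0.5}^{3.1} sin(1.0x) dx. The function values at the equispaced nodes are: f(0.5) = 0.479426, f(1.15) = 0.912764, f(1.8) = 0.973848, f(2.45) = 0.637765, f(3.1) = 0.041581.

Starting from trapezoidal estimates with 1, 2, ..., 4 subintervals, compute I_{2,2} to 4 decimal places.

I_{0,0} (trapezoid, 1 panel, h=2.6000): 0.677309
I_{1,0} (trapezoid, 2 panels, h=1.3000): 1.604657
I_{2,0} (trapezoid, 4 panels, h=0.6500): 1.810172
I_{1,1} = 1.604657 + (1.604657 − 0.677309)/3 = 1.913773
I_{2,1} = 1.810172 + (1.810172 − 1.604657)/3 = 1.878677
I_{2,2} = 1.878677 + (1.878677 − 1.913773)/15 = 1.876337

1.8763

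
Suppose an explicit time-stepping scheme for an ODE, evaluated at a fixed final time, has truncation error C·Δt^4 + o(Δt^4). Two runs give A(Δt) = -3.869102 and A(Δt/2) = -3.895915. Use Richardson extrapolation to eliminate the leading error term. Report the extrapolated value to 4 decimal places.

-3.8977

Extrapolated value = (16·A(Δt/2) − A(Δt)) / (16 − 1)
= (16·(-3.895915) − (-3.869102)) / 15
= -58.465538 / 15 = -3.897703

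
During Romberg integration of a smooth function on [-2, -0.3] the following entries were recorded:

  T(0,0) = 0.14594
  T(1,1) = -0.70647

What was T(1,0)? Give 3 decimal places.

-0.493

From T(1,1) = (4·T(1,0) − T(0,0))/3, solve for T(1,0):
4·T(1,0) = 3·(-0.70647) + 0.14594 = -1.97347
T(1,0) = -0.49337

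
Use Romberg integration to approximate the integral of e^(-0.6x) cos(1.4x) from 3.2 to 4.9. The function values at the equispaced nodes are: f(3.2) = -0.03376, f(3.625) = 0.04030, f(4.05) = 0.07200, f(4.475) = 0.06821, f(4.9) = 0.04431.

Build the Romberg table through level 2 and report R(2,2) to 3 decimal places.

0.083

R(0,0) (trapezoid, 1 panel, h=1.7000): 0.00897
R(1,0) (trapezoid, 2 panels, h=0.8500): 0.06568
R(2,0) (trapezoid, 4 panels, h=0.4250): 0.07896
R(1,1) = 0.06568 + (0.06568 − 0.00897)/3 = 0.08458
R(2,1) = 0.07896 + (0.07896 − 0.06568)/3 = 0.08339
R(2,2) = 0.08339 + (0.08339 − 0.08458)/15 = 0.08331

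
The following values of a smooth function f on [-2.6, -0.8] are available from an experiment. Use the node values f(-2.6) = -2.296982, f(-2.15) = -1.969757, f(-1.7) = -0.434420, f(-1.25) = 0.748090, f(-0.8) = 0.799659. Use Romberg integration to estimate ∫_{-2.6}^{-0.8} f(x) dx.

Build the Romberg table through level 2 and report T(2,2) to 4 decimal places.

-1.0958

T(0,0) (trapezoid, 1 panel, h=1.8000): -1.347591
T(1,0) (trapezoid, 2 panels, h=0.9000): -1.064773
T(2,0) (trapezoid, 4 panels, h=0.4500): -1.082137
T(1,1) = -1.064773 + (-1.064773 − (-1.347591))/3 = -0.970500
T(2,1) = -1.082137 + (-1.082137 − (-1.064773))/3 = -1.087925
T(2,2) = -1.087925 + (-1.087925 − (-0.970500))/15 = -1.095753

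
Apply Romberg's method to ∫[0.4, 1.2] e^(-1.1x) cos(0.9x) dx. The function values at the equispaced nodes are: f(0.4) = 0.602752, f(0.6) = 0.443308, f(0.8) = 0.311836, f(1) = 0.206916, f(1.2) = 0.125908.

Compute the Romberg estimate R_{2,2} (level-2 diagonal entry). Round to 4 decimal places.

0.2636

R_{0,0} (trapezoid, 1 panel, h=0.8000): 0.291464
R_{1,0} (trapezoid, 2 panels, h=0.4000): 0.270466
R_{2,0} (trapezoid, 4 panels, h=0.2000): 0.265278
R_{1,1} = 0.270466 + (0.270466 − 0.291464)/3 = 0.263467
R_{2,1} = 0.265278 + (0.265278 − 0.270466)/3 = 0.263549
R_{2,2} = 0.263549 + (0.263549 − 0.263467)/15 = 0.263554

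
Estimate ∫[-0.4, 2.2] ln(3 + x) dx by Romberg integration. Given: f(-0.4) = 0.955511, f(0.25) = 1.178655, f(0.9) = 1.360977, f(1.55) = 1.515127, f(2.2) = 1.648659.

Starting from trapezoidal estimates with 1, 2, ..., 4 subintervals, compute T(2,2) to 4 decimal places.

T(0,0) (trapezoid, 1 panel, h=2.6000): 3.385421
T(1,0) (trapezoid, 2 panels, h=1.3000): 3.461981
T(2,0) (trapezoid, 4 panels, h=0.6500): 3.481949
T(1,1) = 3.461981 + (3.461981 − 3.385421)/3 = 3.487501
T(2,1) = 3.481949 + (3.481949 − 3.461981)/3 = 3.488605
T(2,2) = 3.488605 + (3.488605 − 3.487501)/15 = 3.488679

3.4887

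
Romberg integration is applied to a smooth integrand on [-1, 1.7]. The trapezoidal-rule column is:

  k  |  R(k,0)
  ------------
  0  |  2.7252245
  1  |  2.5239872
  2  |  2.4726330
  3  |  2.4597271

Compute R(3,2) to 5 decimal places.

2.45542

Richardson extrapolation on the trapezoidal column (denominator 4−1=3):
R(2,1) = 2.4726330 + (2.4726330 − 2.5239872)/3 = 2.4555149
R(3,1) = 2.4597271 + (2.4597271 − 2.4726330)/3 = 2.4554251
R(3,2) = (16·2.4554251 − 2.4555149) / 15 = 2.4554191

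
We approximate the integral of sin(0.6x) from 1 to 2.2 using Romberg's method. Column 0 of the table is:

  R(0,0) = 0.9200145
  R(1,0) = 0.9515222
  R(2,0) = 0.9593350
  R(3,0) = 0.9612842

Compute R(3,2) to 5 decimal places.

0.96193

Richardson extrapolation on the trapezoidal column (denominator 4−1=3):
R(2,1) = (4·0.9593350 − 0.9515222) / 3 = 0.9619393
R(3,1) = (4·0.9612842 − 0.9593350) / 3 = 0.9619339
R(3,2) = (16·0.9619339 − 0.9619393) / 15 = 0.9619335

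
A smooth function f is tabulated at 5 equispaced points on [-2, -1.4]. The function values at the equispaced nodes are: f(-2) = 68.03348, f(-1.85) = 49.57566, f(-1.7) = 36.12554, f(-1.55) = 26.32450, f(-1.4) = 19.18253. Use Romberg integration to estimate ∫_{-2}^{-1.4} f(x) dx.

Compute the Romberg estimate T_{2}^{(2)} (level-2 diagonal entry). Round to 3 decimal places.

T_{0}^{(0)} (trapezoid, 1 panel, h=0.6000): 26.16480
T_{1}^{(0)} (trapezoid, 2 panels, h=0.3000): 23.92006
T_{2}^{(0)} (trapezoid, 4 panels, h=0.1500): 23.34506
T_{1}^{(1)} = 23.92006 + (23.92006 − 26.16480)/3 = 23.17181
T_{2}^{(1)} = 23.34506 + (23.34506 − 23.92006)/3 = 23.15339
T_{2}^{(2)} = 23.15339 + (23.15339 − 23.17181)/15 = 23.15216

23.152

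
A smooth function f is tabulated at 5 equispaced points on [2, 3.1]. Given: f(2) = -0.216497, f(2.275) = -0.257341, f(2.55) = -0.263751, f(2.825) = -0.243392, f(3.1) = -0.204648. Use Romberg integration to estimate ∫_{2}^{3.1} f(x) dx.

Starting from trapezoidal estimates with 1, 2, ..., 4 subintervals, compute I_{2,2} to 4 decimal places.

I_{0,0} (trapezoid, 1 panel, h=1.1000): -0.231630
I_{1,0} (trapezoid, 2 panels, h=0.5500): -0.260878
I_{2,0} (trapezoid, 4 panels, h=0.2750): -0.268141
I_{1,1} = -0.260878 + (-0.260878 − (-0.231630))/3 = -0.270627
I_{2,1} = -0.268141 + (-0.268141 − (-0.260878))/3 = -0.270562
I_{2,2} = -0.270562 + (-0.270562 − (-0.270627))/15 = -0.270558

-0.2706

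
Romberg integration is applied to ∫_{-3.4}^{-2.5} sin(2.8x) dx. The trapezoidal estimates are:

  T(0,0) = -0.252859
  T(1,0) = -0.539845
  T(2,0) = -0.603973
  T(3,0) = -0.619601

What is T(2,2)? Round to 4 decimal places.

Richardson extrapolation on the trapezoidal column (denominator 4−1=3):
T(1,1) = (4·(-0.539845) − (-0.252859)) / 3 = -0.635507
T(2,1) = -0.603973 + (-0.603973 − (-0.539845))/3 = -0.625349
T(2,2) = -0.625349 + (-0.625349 − (-0.635507))/15 = -0.624672

-0.6247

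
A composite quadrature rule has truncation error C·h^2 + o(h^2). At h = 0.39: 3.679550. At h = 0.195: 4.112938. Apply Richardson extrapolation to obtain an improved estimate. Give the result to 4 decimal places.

Extrapolated value = (4·A(h/2) − A(h)) / (4 − 1)
= (4·4.112938 − 3.679550) / 3
= 12.772202 / 3 = 4.257401

4.2574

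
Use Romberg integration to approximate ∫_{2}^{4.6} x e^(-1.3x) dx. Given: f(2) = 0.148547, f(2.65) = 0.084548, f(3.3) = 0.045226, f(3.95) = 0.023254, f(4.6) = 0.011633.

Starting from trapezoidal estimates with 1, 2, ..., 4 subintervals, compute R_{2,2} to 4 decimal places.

R_{0,0} (trapezoid, 1 panel, h=2.6000): 0.208234
R_{1,0} (trapezoid, 2 panels, h=1.3000): 0.162911
R_{2,0} (trapezoid, 4 panels, h=0.6500): 0.151527
R_{1,1} = 0.162911 + (0.162911 − 0.208234)/3 = 0.147803
R_{2,1} = 0.151527 + (0.151527 − 0.162911)/3 = 0.147732
R_{2,2} = 0.147732 + (0.147732 − 0.147803)/15 = 0.147727

0.1477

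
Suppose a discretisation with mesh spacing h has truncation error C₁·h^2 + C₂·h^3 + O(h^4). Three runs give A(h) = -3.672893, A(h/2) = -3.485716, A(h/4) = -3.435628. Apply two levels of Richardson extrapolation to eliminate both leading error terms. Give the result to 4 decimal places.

-3.4183

First eliminate the h^2 term (factor 2^2 = 4):
  B₁ = (4·(-3.485716) − (-3.672893))/3 = -3.423324
  B₂ = (4·(-3.435628) − (-3.485716))/3 = -3.418932
Then eliminate the h^3 term (factor 2^3 = 8):
  (8·(-3.418932) − (-3.423324))/7 = -3.418305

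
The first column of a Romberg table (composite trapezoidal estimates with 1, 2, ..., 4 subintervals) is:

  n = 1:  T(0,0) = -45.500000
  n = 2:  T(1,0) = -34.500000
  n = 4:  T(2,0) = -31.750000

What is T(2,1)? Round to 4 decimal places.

T(2,1) = -31.750000 + (-31.750000 − (-34.500000))/3 = -30.833333

-30.8333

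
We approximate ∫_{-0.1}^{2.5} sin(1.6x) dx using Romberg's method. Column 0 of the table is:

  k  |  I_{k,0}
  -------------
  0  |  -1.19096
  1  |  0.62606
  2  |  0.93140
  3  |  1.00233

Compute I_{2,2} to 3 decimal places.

I_{1,1} = (4·0.62606 − (-1.19096)) / 3 = 1.23173
I_{2,1} = (4·0.93140 − 0.62606) / 3 = 1.03318
I_{2,2} = (16·1.03318 − 1.23173) / 15 = 1.01994
(Column j=1 coincides with Simpson's rule on the same nodes.)

1.020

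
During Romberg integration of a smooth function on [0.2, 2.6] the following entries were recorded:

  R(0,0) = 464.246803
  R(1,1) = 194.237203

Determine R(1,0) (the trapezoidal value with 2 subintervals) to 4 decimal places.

261.7396

From R(1,1) = (4·R(1,0) − R(0,0))/3, solve for R(1,0):
4·R(1,0) = 3·194.237203 + 464.246803 = 1046.958412
R(1,0) = 261.739603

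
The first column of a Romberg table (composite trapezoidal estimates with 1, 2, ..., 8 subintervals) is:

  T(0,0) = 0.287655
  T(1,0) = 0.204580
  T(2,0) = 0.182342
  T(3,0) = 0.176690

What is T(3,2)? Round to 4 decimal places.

Richardson extrapolation on the trapezoidal column (denominator 4−1=3):
T(2,1) = 0.182342 + (0.182342 − 0.204580)/3 = 0.174929
T(3,1) = (4·0.176690 − 0.182342) / 3 = 0.174806
T(3,2) = (16·0.174806 − 0.174929) / 15 = 0.174798

0.1748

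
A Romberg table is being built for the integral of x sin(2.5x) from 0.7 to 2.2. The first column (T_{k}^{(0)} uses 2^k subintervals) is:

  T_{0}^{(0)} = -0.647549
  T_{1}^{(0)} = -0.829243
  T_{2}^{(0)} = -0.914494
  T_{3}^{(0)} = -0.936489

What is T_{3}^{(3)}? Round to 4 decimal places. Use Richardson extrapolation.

Richardson extrapolation on the trapezoidal column (denominator 4−1=3):
T_{1}^{(1)} = (4·(-0.829243) − (-0.647549)) / 3 = -0.889808
T_{2}^{(1)} = (4·(-0.914494) − (-0.829243)) / 3 = -0.942911
T_{3}^{(1)} = (4·(-0.936489) − (-0.914494)) / 3 = -0.943821
T_{2}^{(2)} = (16·(-0.942911) − (-0.889808)) / 15 = -0.946451
T_{3}^{(2)} = -0.943821 + (-0.943821 − (-0.942911))/15 = -0.943882
T_{3}^{(3)} = -0.943882 + (-0.943882 − (-0.946451))/63 = -0.943841

-0.9438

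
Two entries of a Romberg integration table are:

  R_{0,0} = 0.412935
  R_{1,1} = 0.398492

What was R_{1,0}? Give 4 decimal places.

From R_{1,1} = (4·R_{1,0} − R_{0,0})/3, solve for R_{1,0}:
4·R_{1,0} = 3·0.398492 + 0.412935 = 1.608411
R_{1,0} = 0.402103

0.4021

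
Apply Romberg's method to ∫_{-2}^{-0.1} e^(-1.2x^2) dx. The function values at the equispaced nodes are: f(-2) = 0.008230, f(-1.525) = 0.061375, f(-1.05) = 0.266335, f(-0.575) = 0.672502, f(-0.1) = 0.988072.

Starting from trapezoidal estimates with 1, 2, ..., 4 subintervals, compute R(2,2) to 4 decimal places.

0.7105

R(0,0) (trapezoid, 1 panel, h=1.9000): 0.946487
R(1,0) (trapezoid, 2 panels, h=0.9500): 0.726262
R(2,0) (trapezoid, 4 panels, h=0.4750): 0.711722
R(1,1) = 0.726262 + (0.726262 − 0.946487)/3 = 0.652854
R(2,1) = 0.711722 + (0.711722 − 0.726262)/3 = 0.706875
R(2,2) = 0.706875 + (0.706875 − 0.652854)/15 = 0.710476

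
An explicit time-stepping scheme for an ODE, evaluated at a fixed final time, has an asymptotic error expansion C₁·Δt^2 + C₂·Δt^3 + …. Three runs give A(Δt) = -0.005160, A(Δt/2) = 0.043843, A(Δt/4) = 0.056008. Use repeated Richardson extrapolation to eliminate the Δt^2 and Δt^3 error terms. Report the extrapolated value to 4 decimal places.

0.0600

First eliminate the Δt^2 term (factor 2^2 = 4):
  B₁ = (4·0.043843 − (-0.005160))/3 = 0.060177
  B₂ = (4·0.056008 − 0.043843)/3 = 0.060063
Then eliminate the Δt^3 term (factor 2^3 = 8):
  (8·0.060063 − 0.060177)/7 = 0.060047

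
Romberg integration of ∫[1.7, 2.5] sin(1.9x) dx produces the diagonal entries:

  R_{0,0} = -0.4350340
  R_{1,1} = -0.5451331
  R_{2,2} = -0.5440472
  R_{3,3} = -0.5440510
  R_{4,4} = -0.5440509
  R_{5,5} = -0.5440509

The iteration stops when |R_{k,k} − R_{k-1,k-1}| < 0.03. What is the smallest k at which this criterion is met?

k = 2

|R_{1,1} − R_{0,0}| = 0.1100991 ≥ 0.03
|R_{2,2} − R_{1,1}| = 0.0010859 < 0.03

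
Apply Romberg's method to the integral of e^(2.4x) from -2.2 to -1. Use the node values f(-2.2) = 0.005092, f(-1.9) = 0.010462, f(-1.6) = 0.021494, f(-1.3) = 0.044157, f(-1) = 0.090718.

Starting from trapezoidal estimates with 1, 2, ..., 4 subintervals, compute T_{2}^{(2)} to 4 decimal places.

T_{0}^{(0)} (trapezoid, 1 panel, h=1.2000): 0.057486
T_{1}^{(0)} (trapezoid, 2 panels, h=0.6000): 0.041639
T_{2}^{(0)} (trapezoid, 4 panels, h=0.3000): 0.037205
T_{1}^{(1)} = 0.041639 + (0.041639 − 0.057486)/3 = 0.036357
T_{2}^{(1)} = 0.037205 + (0.037205 − 0.041639)/3 = 0.035727
T_{2}^{(2)} = 0.035727 + (0.035727 − 0.036357)/15 = 0.035685

0.0357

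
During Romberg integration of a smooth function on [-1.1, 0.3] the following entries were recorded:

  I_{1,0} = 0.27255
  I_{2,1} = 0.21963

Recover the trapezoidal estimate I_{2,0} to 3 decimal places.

0.233

From I_{2,1} = (4·I_{2,0} − I_{1,0})/3, solve for I_{2,0}:
4·I_{2,0} = 3·0.21963 + 0.27255 = 0.93144
I_{2,0} = 0.23286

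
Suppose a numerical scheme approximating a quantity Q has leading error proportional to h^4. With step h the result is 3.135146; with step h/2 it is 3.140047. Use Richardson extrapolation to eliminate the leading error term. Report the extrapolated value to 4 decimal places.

The leading error scales as h^4; refining by a factor of 2 reduces it by 2^4 = 16.
Extrapolated value = (16·A(h/2) − A(h)) / (16 − 1)
= (16·3.140047 − 3.135146) / 15
= 47.105606 / 15 = 3.140374

3.1404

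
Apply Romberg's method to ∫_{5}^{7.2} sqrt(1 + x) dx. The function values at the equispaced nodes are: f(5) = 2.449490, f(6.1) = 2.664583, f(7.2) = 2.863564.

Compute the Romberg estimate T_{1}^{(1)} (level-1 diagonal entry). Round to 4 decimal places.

5.8562

T_{0}^{(0)} (trapezoid, 1 panel, h=2.2000): 5.844359
T_{1}^{(0)} (trapezoid, 2 panels, h=1.1000): 5.853221
T_{1}^{(1)} = 5.853221 + (5.853221 − 5.844359)/3 = 5.856175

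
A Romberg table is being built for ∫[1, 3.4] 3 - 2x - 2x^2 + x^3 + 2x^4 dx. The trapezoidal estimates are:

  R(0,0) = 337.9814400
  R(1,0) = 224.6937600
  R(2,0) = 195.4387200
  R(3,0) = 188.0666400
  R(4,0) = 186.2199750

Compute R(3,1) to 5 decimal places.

Richardson extrapolation on the trapezoidal column (denominator 4−1=3):
R(3,1) = 188.0666400 + (188.0666400 − 195.4387200)/3 = 185.6092800

185.60928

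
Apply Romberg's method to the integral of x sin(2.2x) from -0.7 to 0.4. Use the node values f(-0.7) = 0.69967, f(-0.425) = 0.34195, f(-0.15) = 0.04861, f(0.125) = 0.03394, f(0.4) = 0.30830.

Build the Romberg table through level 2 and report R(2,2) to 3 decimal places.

0.240

R(0,0) (trapezoid, 1 panel, h=1.1000): 0.55438
R(1,0) (trapezoid, 2 panels, h=0.5500): 0.30393
R(2,0) (trapezoid, 4 panels, h=0.2750): 0.25533
R(1,1) = 0.30393 + (0.30393 − 0.55438)/3 = 0.22045
R(2,1) = 0.25533 + (0.25533 − 0.30393)/3 = 0.23913
R(2,2) = 0.23913 + (0.23913 − 0.22045)/15 = 0.24038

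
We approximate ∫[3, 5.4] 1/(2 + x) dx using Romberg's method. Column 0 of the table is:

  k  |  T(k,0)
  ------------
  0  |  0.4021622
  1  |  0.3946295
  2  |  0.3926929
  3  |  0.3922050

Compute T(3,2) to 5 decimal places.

Richardson extrapolation on the trapezoidal column (denominator 4−1=3):
T(2,1) = 0.3926929 + (0.3926929 − 0.3946295)/3 = 0.3920474
T(3,1) = (4·0.3922050 − 0.3926929) / 3 = 0.3920424
T(3,2) = (16·0.3920424 − 0.3920474) / 15 = 0.3920421
(Column j=1 coincides with Simpson's rule on the same nodes.)

0.39204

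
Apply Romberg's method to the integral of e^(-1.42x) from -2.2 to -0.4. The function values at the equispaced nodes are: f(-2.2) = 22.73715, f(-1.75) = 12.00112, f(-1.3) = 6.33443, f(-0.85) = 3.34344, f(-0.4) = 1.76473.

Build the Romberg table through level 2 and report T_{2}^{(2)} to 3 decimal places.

14.771

T_{0}^{(0)} (trapezoid, 1 panel, h=1.8000): 22.05169
T_{1}^{(0)} (trapezoid, 2 panels, h=0.9000): 16.72683
T_{2}^{(0)} (trapezoid, 4 panels, h=0.4500): 15.26847
T_{1}^{(1)} = 16.72683 + (16.72683 − 22.05169)/3 = 14.95188
T_{2}^{(1)} = 15.26847 + (15.26847 − 16.72683)/3 = 14.78235
T_{2}^{(2)} = 14.78235 + (14.78235 − 14.95188)/15 = 14.77105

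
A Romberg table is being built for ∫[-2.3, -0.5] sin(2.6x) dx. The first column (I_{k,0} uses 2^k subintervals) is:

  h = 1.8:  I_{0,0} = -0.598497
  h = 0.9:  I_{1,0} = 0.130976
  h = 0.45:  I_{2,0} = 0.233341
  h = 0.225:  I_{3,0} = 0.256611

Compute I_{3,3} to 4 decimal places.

Richardson extrapolation on the trapezoidal column (denominator 4−1=3):
I_{1,1} = (4·0.130976 − (-0.598497)) / 3 = 0.374134
I_{2,1} = (4·0.233341 − 0.130976) / 3 = 0.267463
I_{3,1} = 0.256611 + (0.256611 − 0.233341)/3 = 0.264368
I_{2,2} = (16·0.267463 − 0.374134) / 15 = 0.260352
I_{3,2} = 0.264368 + (0.264368 − 0.267463)/15 = 0.264162
I_{3,3} = (64·0.264162 − 0.260352) / 63 = 0.264222

0.2642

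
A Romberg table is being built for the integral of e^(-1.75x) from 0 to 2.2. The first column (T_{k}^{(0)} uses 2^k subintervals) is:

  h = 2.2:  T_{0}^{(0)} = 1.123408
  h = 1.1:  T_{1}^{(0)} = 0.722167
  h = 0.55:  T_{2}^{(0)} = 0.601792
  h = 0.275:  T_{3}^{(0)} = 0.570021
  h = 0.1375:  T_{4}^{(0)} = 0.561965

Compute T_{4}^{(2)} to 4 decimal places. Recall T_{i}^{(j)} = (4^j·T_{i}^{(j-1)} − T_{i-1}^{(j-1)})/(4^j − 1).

0.5593

Richardson extrapolation on the trapezoidal column (denominator 4−1=3):
T_{3}^{(1)} = 0.570021 + (0.570021 − 0.601792)/3 = 0.559431
T_{4}^{(1)} = (4·0.561965 − 0.570021) / 3 = 0.559280
T_{4}^{(2)} = (16·0.559280 − 0.559431) / 15 = 0.559270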